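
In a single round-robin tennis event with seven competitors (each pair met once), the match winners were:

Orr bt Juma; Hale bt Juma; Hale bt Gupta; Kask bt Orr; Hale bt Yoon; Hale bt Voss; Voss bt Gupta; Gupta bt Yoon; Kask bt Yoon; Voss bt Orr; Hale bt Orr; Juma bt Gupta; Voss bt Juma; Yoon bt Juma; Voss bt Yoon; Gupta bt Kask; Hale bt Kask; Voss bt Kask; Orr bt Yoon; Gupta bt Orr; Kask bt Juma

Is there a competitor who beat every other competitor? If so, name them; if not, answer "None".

Hale

Hale has 6 wins out of 6 opponents — a perfect record.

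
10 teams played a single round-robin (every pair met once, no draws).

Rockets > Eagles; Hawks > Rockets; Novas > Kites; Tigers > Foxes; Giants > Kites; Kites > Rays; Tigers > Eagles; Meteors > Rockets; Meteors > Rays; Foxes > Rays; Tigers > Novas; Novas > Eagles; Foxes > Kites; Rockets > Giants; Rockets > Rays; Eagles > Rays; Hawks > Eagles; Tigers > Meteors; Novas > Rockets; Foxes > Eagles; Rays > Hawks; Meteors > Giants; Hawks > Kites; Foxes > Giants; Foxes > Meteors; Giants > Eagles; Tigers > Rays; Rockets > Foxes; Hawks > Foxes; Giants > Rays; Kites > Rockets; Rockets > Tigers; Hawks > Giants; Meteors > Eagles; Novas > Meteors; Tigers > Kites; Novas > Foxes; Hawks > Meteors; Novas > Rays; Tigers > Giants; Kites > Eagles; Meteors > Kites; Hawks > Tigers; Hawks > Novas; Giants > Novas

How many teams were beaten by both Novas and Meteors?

Novas beat: Foxes, Eagles, Kites, Rays, Meteors, Rockets.
Meteors beat: Giants, Eagles, Kites, Rays, Rockets.
Both beat: Eagles, Kites, Rays, Rockets — 4.

4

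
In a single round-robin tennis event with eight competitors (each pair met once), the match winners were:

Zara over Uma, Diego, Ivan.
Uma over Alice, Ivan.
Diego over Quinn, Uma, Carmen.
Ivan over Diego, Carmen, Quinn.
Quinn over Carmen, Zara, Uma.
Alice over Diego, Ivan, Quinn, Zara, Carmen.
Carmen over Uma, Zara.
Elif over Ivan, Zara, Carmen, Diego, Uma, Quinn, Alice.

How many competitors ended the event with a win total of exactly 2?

Win totals: Alice 5, Carmen 2, Zara 3, Uma 2, Diego 3, Elif 7, Ivan 3, Quinn 3.
Exactly 2: Carmen, Uma — 2 competitors.

2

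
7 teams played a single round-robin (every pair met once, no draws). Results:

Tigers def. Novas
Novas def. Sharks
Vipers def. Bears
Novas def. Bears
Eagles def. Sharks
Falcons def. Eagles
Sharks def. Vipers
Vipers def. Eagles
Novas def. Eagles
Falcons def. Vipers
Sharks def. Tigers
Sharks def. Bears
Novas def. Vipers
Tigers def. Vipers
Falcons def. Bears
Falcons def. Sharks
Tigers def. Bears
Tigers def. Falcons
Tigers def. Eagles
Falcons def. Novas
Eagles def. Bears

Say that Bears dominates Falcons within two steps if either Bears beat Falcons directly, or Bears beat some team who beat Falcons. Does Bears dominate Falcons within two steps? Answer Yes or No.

No

Bears did not beat Falcons directly.
Bears beat no one, so there is no intermediate team.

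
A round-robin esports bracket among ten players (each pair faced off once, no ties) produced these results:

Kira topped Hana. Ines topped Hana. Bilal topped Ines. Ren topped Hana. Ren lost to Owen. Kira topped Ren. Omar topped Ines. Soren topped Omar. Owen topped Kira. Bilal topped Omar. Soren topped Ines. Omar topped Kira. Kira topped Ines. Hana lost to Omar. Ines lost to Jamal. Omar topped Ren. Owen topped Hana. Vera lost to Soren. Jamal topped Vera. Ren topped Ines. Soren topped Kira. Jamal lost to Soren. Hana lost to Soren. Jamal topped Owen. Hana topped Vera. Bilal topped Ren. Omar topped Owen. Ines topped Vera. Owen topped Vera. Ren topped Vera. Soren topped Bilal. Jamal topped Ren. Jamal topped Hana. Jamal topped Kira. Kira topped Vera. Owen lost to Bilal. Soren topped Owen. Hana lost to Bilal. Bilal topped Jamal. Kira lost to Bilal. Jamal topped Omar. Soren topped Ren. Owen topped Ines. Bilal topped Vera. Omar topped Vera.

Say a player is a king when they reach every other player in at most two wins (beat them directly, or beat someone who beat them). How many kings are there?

Ren cannot reach Jamal, Owen, Bilal, Omar, Soren, Kira in two steps.
Hana cannot reach Ren, Jamal, Ines, Owen, Bilal, Omar, Soren, Kira in two steps.
Jamal cannot reach Bilal, Soren in two steps.
Ines cannot reach Ren, Jamal, Owen, Bilal, Omar, Soren, Kira in two steps.
Vera cannot reach Ren, Hana, Jamal, Ines, Owen, Bilal, Omar, Soren, Kira in two steps.
Owen cannot reach Jamal, Bilal, Omar, Soren in two steps.
Bilal cannot reach Soren in two steps.
Omar cannot reach Jamal, Bilal, Soren in two steps.
Soren reaches everyone (king).
Kira cannot reach Jamal, Owen, Bilal, Omar, Soren in two steps.
Kings: Soren — 1.

1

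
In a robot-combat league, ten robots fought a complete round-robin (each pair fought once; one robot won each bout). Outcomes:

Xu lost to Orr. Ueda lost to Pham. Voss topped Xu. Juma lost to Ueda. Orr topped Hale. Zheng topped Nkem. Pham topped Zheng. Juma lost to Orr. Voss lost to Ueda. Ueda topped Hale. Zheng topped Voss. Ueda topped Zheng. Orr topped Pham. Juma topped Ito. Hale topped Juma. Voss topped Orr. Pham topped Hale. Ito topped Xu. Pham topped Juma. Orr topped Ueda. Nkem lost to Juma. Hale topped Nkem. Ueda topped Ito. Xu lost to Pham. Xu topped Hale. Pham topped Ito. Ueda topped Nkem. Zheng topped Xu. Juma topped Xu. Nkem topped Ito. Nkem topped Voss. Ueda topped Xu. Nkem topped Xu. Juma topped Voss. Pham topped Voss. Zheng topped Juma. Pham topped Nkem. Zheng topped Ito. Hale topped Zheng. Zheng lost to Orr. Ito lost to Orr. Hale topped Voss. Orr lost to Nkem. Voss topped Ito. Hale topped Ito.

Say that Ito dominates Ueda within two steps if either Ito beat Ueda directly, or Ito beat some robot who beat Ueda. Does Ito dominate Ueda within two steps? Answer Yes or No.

No

Ito did not beat Ueda directly.
Ito beat Xu, but each of them lost to Ueda. No two-step path.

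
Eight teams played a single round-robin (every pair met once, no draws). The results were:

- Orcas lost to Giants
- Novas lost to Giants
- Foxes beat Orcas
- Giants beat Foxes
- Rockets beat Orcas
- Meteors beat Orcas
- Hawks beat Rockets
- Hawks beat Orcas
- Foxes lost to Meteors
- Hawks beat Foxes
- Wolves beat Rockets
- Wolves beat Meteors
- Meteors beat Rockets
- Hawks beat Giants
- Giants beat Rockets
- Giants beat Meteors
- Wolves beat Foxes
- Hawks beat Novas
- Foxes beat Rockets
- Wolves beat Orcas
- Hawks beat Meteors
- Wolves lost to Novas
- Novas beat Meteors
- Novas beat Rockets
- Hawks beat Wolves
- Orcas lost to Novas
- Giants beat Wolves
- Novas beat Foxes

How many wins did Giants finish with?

Giants' results: beat Novas, Orcas, Wolves, Rockets, Meteors, Foxes; lost to Hawks.
That is 6 wins.

6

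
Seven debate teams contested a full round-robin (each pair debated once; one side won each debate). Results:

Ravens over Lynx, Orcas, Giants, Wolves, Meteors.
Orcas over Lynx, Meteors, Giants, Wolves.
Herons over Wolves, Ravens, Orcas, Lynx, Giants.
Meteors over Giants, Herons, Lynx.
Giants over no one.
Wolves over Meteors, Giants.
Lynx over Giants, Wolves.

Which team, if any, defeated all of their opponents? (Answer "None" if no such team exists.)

Highest win total is Ravens with 5 (out of 6 possible).
Ravens lost to Herons, so no team went undefeated.

None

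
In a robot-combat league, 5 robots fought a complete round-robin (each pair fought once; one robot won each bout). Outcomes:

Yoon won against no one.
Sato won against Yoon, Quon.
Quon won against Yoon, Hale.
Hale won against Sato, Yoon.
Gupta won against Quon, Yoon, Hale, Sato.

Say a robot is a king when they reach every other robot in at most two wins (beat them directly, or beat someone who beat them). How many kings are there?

Yoon cannot reach Quon, Hale, Gupta, Sato in two steps.
Quon cannot reach Gupta in two steps.
Hale cannot reach Gupta in two steps.
Gupta reaches everyone (king).
Sato cannot reach Gupta in two steps.
Kings: Gupta — 1.

1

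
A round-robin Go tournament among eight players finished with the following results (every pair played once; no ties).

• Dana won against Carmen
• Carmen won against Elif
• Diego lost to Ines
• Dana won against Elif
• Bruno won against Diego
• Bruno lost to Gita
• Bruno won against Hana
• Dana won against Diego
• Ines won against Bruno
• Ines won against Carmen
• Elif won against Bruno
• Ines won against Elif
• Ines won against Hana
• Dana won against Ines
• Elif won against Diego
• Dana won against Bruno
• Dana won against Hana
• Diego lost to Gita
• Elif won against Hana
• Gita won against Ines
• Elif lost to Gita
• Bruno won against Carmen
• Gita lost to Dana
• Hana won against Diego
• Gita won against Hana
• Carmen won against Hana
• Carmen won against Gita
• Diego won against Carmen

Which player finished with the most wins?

Win totals: Dana 7, Carmen 3, Bruno 3, Elif 3, Hana 1, Gita 5, Ines 5, Diego 1.
Dana leads with 7 wins (next highest: 5).

Dana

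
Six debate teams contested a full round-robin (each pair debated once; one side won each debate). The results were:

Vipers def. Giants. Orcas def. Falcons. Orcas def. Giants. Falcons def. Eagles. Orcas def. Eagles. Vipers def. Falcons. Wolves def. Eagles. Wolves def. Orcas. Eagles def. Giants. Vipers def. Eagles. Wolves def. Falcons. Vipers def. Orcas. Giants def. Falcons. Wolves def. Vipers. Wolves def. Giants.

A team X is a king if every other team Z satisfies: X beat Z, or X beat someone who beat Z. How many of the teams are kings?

1

Vipers cannot reach Wolves in two steps.
Giants cannot reach Vipers, Orcas, Wolves in two steps.
Falcons cannot reach Vipers, Orcas, Wolves in two steps.
Orcas cannot reach Vipers, Wolves in two steps.
Wolves reaches everyone (king).
Eagles cannot reach Vipers, Orcas, Wolves in two steps.
Kings: Wolves — 1.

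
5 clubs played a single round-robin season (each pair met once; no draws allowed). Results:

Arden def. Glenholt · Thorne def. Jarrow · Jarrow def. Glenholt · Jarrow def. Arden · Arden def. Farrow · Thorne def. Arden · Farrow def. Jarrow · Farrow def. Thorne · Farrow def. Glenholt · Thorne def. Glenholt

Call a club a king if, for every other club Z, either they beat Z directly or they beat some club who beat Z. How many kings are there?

Arden reaches everyone (king).
Glenholt cannot reach Arden, Jarrow, Thorne, Farrow in two steps.
Jarrow cannot reach Thorne in two steps.
Thorne reaches everyone (king).
Farrow reaches everyone (king).
Kings: Arden, Thorne, Farrow — 3.

3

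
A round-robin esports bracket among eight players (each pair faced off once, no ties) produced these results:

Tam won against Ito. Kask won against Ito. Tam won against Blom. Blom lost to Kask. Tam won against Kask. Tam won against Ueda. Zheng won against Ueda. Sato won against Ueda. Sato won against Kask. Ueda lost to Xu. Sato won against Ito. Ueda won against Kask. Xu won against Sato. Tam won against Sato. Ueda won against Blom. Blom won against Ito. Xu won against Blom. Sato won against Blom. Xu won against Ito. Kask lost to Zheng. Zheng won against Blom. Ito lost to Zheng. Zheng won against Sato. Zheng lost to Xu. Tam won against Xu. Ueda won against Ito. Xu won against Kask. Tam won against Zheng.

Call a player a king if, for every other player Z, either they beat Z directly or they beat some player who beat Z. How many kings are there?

Tam reaches everyone (king).
Blom cannot reach Tam, Xu, Zheng, Ueda, Kask, Sato in two steps.
Xu cannot reach Tam in two steps.
Zheng cannot reach Tam, Xu in two steps.
Ueda cannot reach Tam, Xu, Zheng, Sato in two steps.
Kask cannot reach Tam, Xu, Zheng, Ueda, Sato in two steps.
Ito cannot reach Tam, Blom, Xu, Zheng, Ueda, Kask, Sato in two steps.
Sato cannot reach Tam, Xu, Zheng in two steps.
Kings: Tam — 1.

1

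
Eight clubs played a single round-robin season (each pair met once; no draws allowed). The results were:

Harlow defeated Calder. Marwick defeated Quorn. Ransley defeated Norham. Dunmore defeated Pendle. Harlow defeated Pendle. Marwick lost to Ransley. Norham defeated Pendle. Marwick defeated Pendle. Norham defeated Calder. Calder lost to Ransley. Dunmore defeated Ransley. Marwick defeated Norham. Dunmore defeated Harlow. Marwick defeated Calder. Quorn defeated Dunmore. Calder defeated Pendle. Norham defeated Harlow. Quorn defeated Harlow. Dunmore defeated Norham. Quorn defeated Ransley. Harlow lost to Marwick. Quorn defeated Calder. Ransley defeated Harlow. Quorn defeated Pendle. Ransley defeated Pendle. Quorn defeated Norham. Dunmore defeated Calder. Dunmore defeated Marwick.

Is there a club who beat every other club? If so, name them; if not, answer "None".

Highest win total is Quorn with 6 (out of 7 possible).
Quorn lost to Marwick, so no club went undefeated.

None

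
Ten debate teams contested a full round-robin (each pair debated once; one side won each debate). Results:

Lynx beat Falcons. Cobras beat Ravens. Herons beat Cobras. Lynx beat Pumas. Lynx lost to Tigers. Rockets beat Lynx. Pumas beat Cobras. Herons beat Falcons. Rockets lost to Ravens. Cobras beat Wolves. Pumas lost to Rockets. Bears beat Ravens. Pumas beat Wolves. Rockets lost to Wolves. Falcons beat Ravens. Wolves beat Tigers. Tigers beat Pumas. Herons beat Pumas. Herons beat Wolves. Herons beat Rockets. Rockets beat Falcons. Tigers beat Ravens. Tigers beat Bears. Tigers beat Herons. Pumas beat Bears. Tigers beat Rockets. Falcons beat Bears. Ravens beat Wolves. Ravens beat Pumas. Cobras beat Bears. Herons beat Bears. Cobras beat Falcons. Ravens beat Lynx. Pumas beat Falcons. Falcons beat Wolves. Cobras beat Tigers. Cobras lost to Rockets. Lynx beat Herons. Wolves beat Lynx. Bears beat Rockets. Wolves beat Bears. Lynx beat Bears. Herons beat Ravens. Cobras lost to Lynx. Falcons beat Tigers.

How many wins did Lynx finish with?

Lynx's results: beat Pumas, Herons, Falcons, Cobras, Bears; lost to Ravens, Wolves, Tigers, Rockets.
That is 5 wins.

5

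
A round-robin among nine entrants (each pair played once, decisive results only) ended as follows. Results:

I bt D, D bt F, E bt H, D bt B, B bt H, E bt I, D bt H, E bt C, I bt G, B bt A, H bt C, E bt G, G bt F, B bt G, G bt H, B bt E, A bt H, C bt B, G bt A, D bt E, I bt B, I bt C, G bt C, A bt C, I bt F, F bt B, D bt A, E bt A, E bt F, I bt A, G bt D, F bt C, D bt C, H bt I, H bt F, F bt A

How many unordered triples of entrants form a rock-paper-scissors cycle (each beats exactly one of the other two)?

16

Win totals: A 2, B 4, C 1, D 6, E 6, F 3, G 5, H 3, I 6.
An entrant with w wins dominates both others in C(w,2) triples; summing gives 1 + 6 + 0 + 15 + 15 + 3 + 10 + 3 + 15 = 68 transitive triples.
Total triples C(9,3) = 84, so cyclic triples = 84 − 68 = 16.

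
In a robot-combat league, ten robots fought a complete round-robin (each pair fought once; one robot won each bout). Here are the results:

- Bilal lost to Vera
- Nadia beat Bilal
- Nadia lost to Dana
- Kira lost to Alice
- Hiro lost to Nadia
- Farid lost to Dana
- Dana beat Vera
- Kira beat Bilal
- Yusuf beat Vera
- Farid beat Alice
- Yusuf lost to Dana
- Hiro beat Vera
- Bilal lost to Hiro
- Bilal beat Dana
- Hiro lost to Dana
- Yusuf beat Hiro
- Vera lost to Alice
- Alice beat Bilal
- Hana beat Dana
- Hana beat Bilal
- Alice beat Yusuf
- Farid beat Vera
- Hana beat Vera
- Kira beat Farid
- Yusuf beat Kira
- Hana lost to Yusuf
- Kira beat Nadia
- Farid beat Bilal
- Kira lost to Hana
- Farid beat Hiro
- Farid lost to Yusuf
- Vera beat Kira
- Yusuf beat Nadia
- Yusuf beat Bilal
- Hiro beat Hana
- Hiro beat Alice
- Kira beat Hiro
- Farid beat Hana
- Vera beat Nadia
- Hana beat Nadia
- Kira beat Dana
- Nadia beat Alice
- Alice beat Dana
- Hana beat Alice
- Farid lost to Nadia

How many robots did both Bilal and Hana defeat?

Bilal beat: Dana.
Hana beat: Kira, Dana, Bilal, Alice, Nadia, Vera.
Both beat: Dana — 1.

1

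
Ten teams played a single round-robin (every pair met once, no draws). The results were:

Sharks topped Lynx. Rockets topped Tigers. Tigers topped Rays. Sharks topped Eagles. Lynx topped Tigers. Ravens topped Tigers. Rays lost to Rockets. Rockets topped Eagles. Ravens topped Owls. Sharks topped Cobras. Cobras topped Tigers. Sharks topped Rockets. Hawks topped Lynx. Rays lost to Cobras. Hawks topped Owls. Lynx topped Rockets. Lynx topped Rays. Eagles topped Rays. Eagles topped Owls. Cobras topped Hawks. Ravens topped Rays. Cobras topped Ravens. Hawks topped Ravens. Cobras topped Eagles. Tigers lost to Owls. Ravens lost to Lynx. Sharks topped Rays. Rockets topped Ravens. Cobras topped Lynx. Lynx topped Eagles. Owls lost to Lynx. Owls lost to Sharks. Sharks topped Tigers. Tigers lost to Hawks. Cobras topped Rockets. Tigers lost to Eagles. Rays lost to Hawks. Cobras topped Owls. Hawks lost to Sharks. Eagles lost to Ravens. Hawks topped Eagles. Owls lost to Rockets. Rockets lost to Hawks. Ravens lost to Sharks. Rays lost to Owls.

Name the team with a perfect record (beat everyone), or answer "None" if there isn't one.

Sharks

Sharks has 9 wins out of 9 opponents — a perfect record.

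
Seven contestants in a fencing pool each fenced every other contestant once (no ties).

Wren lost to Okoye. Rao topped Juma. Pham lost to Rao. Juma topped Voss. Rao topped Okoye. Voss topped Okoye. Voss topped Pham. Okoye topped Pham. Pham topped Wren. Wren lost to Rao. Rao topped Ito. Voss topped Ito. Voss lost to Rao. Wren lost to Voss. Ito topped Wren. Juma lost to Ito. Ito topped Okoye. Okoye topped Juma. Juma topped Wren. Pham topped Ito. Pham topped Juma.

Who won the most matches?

Rao

Win totals: Voss 4, Rao 6, Wren 0, Okoye 3, Ito 3, Juma 2, Pham 3.
Rao leads with 6 wins (next highest: 4).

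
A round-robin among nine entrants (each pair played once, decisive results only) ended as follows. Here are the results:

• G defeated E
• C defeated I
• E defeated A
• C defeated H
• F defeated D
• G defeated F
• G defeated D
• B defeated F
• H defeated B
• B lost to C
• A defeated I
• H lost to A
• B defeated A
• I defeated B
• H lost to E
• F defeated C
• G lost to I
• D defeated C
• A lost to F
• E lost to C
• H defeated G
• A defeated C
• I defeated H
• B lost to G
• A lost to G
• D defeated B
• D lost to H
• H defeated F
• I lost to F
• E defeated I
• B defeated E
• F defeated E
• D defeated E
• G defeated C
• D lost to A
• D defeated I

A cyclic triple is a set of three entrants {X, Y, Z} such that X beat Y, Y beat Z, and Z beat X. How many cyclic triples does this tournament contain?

26

Win totals: A 4, B 3, C 4, D 4, E 3, F 5, G 6, H 4, I 3.
An entrant with w wins dominates both others in C(w,2) triples; summing gives 6 + 3 + 6 + 6 + 3 + 10 + 15 + 6 + 3 = 58 transitive triples.
Total triples C(9,3) = 84, so cyclic triples = 84 − 58 = 26.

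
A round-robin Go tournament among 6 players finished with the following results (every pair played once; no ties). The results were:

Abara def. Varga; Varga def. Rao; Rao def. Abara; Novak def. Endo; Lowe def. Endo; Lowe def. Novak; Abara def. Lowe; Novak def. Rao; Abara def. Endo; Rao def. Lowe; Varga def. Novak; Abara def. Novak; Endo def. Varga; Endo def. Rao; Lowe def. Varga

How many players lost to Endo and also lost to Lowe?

Endo beat: Varga, Rao.
Lowe beat: Endo, Varga, Novak.
Both beat: Varga — 1.

1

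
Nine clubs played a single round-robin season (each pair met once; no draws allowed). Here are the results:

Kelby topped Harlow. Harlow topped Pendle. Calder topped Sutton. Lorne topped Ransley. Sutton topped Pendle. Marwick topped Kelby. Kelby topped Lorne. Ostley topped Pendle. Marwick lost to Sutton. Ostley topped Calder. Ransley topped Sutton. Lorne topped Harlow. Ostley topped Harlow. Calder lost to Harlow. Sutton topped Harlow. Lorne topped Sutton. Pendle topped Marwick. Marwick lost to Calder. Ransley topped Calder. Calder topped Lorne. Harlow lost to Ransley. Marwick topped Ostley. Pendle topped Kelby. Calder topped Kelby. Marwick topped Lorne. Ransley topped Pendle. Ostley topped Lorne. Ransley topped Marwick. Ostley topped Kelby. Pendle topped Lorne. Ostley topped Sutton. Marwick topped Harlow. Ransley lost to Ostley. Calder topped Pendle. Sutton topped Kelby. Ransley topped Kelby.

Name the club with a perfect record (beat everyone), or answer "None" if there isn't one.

Highest win total is Ostley with 7 (out of 8 possible).
Ostley lost to Marwick, so no club went undefeated.

None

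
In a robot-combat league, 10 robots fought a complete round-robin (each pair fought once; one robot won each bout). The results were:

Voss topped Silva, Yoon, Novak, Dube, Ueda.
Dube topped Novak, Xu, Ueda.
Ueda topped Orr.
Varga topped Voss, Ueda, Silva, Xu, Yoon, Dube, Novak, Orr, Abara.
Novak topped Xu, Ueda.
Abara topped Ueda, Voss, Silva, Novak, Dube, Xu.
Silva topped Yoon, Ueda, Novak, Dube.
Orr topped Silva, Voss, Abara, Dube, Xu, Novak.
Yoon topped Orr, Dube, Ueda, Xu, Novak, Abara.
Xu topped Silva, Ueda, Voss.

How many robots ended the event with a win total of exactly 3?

2

Win totals: Varga 9, Abara 6, Yoon 6, Orr 6, Novak 2, Voss 5, Ueda 1, Xu 3, Silva 4, Dube 3.
Exactly 3: Xu, Dube — 2 robots.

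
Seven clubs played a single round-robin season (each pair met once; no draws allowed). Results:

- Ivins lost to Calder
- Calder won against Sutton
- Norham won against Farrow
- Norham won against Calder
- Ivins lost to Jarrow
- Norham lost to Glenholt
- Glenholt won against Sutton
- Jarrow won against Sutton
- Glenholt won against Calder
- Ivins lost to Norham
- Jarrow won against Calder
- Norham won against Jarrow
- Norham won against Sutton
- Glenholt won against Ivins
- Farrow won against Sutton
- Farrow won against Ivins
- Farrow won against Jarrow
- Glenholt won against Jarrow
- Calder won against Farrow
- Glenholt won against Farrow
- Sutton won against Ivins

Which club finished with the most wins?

Glenholt

Win totals: Calder 3, Jarrow 3, Norham 5, Sutton 1, Glenholt 6, Farrow 3, Ivins 0.
Glenholt leads with 6 wins (next highest: 5).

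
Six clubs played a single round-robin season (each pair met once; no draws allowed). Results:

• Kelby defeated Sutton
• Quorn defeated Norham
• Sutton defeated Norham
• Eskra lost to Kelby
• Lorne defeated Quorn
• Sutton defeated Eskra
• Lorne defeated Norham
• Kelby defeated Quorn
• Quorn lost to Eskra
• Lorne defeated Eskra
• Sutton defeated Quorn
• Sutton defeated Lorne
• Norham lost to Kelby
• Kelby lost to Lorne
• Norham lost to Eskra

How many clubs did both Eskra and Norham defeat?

Eskra beat: Norham, Quorn.
Norham beat: no one.
No one was beaten by both.

0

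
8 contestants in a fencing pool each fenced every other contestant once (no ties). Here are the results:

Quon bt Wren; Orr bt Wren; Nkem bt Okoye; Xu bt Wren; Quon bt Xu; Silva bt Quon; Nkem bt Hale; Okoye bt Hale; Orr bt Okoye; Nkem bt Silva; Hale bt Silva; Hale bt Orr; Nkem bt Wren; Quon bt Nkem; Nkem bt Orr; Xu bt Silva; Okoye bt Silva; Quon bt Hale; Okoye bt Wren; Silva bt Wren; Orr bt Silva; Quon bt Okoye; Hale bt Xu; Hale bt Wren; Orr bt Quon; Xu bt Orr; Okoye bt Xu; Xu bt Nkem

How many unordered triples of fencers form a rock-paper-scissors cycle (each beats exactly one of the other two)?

11

Win totals: Hale 4, Wren 0, Okoye 4, Orr 4, Nkem 5, Xu 4, Silva 2, Quon 5.
A fencer with w wins dominates both others in C(w,2) triples; summing gives 6 + 0 + 6 + 6 + 10 + 6 + 1 + 10 = 45 transitive triples.
Total triples C(8,3) = 56, so cyclic triples = 56 − 45 = 11.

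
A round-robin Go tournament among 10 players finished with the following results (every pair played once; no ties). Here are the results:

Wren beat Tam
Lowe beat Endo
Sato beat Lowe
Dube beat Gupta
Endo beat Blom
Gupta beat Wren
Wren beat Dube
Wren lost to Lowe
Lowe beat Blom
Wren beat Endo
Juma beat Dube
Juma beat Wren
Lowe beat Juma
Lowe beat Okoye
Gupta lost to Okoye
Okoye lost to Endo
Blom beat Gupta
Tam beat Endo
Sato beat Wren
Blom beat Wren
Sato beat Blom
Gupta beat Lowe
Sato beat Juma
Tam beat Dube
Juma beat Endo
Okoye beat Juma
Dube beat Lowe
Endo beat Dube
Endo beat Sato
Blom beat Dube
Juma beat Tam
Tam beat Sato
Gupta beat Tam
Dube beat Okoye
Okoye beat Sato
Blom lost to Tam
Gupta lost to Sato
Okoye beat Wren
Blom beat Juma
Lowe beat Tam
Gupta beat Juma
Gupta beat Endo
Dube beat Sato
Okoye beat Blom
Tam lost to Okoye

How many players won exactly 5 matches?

2

Win totals: Juma 4, Sato 5, Endo 4, Lowe 6, Gupta 5, Wren 3, Tam 4, Blom 4, Okoye 6, Dube 4.
Exactly 5: Sato, Gupta — 2 players.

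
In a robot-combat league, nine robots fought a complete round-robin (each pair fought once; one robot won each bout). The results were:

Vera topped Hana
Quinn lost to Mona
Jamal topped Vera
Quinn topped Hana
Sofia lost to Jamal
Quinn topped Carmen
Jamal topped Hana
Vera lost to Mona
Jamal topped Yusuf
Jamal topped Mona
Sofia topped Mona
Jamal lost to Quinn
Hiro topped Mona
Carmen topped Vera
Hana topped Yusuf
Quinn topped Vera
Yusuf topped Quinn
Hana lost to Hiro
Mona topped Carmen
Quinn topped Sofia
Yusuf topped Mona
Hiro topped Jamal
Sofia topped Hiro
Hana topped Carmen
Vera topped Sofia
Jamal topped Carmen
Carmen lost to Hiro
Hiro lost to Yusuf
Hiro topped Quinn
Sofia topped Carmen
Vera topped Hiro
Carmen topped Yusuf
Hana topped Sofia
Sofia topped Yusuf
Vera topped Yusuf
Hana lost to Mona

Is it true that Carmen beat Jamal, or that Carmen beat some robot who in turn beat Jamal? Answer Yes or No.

Carmen did not beat Jamal directly.
Carmen beat Vera, Yusuf, but each of them lost to Jamal. No two-step path.

No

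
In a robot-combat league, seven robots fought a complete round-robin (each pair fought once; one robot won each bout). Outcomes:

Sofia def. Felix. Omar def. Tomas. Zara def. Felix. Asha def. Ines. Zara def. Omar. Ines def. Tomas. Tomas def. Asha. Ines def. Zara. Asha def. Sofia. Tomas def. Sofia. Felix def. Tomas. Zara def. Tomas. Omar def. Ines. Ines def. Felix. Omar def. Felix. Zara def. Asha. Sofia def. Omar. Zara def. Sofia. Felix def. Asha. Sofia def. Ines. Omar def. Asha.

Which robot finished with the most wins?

Win totals: Zara 5, Asha 2, Sofia 3, Tomas 2, Omar 4, Ines 3, Felix 2.
Zara leads with 5 wins (next highest: 4).

Zara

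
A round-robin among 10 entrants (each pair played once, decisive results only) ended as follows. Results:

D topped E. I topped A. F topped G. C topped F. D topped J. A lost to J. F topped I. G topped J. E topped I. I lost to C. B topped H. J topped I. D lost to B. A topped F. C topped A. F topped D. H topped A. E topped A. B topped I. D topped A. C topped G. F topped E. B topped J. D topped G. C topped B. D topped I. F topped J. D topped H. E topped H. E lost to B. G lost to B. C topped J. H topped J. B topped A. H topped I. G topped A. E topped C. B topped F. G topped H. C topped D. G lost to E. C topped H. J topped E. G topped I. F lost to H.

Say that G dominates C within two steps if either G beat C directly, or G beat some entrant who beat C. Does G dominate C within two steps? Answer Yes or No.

G did not beat C directly.
G beat A, H, I, J, but each of them lost to C. No two-step path.

No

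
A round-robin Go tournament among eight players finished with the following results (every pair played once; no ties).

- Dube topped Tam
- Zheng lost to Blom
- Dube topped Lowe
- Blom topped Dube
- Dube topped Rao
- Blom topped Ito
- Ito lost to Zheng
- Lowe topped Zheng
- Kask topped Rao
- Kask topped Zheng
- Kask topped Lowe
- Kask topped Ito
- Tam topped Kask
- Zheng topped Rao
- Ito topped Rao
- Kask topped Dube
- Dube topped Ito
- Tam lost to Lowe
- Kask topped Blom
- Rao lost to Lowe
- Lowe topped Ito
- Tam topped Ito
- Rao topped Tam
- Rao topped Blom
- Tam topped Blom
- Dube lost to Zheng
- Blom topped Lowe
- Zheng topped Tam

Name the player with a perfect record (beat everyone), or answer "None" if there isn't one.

Highest win total is Kask with 6 (out of 7 possible).
Kask lost to Tam, so no player went undefeated.

None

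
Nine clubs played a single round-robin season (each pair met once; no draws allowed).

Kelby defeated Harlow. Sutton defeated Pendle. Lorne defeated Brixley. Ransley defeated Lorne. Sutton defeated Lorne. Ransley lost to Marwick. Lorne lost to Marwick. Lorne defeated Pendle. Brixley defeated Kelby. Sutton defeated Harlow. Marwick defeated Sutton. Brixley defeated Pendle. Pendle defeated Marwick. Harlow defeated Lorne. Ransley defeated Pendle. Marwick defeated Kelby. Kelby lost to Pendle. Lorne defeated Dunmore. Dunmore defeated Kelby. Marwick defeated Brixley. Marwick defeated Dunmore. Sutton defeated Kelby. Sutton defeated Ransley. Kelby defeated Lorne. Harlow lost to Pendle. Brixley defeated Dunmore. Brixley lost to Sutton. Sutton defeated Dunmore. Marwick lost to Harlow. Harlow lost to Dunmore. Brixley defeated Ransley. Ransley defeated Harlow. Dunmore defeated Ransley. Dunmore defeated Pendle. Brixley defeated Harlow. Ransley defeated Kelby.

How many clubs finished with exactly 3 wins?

Win totals: Ransley 4, Brixley 5, Sutton 7, Harlow 2, Marwick 6, Pendle 3, Dunmore 4, Kelby 2, Lorne 3.
Exactly 3: Pendle, Lorne — 2 clubs.

2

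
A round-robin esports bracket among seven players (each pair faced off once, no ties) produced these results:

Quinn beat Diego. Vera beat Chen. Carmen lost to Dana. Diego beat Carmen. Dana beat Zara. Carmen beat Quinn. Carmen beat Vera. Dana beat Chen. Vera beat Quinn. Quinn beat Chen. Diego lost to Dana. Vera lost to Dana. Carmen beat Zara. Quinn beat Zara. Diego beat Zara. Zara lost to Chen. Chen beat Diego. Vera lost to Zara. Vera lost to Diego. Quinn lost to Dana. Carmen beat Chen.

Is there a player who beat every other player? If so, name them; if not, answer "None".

Dana

Dana has 6 wins out of 6 opponents — a perfect record.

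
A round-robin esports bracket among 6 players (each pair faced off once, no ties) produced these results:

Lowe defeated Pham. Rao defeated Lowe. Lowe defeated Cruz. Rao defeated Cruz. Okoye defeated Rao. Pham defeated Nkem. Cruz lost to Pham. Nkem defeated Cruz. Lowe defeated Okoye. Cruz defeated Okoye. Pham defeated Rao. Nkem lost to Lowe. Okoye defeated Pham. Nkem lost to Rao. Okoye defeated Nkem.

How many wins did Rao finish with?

3

Rao's results: beat Cruz, Lowe, Nkem; lost to Okoye, Pham.
That is 3 wins.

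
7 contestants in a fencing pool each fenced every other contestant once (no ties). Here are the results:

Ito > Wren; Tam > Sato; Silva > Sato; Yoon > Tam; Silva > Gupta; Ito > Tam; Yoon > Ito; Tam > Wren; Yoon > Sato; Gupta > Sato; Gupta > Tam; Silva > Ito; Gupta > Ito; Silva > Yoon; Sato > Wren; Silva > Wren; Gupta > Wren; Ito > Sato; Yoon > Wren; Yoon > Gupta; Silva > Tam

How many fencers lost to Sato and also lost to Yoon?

1

Sato beat: Wren.
Yoon beat: Gupta, Tam, Ito, Sato, Wren.
Both beat: Wren — 1.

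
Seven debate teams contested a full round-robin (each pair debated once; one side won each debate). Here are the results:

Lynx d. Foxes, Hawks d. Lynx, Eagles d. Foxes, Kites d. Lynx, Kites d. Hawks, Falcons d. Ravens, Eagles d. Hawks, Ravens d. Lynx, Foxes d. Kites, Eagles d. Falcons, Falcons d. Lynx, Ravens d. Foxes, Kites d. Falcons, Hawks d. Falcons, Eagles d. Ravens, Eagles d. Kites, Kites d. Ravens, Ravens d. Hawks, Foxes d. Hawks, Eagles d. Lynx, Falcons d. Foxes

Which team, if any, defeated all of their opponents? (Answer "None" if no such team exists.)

Eagles

Eagles has 6 wins out of 6 opponents — a perfect record.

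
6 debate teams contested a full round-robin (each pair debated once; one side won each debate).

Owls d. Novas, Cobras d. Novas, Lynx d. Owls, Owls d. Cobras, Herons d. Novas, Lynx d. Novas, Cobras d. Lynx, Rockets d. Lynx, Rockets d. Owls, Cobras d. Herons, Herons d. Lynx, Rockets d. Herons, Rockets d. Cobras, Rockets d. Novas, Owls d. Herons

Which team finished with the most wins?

Rockets

Win totals: Herons 2, Owls 3, Rockets 5, Novas 0, Lynx 2, Cobras 3.
Rockets leads with 5 wins (next highest: 3).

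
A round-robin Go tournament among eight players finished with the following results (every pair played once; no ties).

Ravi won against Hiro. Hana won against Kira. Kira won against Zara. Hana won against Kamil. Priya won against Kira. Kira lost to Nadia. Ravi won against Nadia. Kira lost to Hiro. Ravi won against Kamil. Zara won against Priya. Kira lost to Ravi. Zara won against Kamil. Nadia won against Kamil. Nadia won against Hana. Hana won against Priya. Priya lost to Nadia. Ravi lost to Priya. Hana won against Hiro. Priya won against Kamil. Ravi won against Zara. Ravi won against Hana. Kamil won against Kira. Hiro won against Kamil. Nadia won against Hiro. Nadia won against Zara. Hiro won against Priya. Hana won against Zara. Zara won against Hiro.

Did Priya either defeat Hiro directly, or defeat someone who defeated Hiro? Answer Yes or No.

Yes

Priya did not beat Hiro directly.
Priya beat Kira, Kamil, Ravi. Of those, Ravi beat Hiro.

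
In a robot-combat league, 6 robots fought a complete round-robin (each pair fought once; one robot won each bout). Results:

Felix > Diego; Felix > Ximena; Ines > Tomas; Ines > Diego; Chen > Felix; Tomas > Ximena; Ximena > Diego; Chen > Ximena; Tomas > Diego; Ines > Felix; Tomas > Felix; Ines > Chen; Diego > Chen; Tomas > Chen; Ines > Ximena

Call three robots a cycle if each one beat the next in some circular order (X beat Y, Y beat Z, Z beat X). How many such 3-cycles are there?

2

Win totals: Diego 1, Ximena 1, Tomas 4, Ines 5, Chen 2, Felix 2.
A robot with w wins dominates both others in C(w,2) triples; summing gives 0 + 0 + 6 + 10 + 1 + 1 = 18 transitive triples.
Total triples C(6,3) = 20, so cyclic triples = 20 − 18 = 2.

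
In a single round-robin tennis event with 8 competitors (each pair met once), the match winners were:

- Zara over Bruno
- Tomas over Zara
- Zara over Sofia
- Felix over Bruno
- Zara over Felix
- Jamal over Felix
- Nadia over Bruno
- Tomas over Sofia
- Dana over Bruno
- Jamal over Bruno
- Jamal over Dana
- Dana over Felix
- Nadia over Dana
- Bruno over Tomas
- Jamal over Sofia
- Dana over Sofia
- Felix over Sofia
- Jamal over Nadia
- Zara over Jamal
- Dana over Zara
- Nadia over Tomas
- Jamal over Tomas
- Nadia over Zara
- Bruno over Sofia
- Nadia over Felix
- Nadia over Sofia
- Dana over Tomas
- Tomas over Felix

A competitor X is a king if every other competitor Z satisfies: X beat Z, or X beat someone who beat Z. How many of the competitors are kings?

Jamal reaches everyone (king).
Tomas cannot reach Dana, Nadia in two steps.
Dana cannot reach Nadia in two steps.
Sofia cannot reach Jamal, Tomas, Dana, Bruno, Zara, Nadia, Felix in two steps.
Bruno cannot reach Jamal, Dana, Nadia in two steps.
Zara reaches everyone (king).
Nadia reaches everyone (king).
Felix cannot reach Jamal, Dana, Zara, Nadia in two steps.
Kings: Jamal, Zara, Nadia — 3.

3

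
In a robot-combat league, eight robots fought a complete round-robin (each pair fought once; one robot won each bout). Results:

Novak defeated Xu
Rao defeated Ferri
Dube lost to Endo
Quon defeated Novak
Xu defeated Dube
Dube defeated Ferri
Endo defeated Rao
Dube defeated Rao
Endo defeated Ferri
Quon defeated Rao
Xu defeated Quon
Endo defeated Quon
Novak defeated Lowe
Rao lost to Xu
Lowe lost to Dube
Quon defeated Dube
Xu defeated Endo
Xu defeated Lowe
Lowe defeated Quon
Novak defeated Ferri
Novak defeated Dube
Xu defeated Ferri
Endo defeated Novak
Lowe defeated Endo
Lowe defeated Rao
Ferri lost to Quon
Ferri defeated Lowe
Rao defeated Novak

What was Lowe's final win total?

3

Lowe's results: beat Endo, Rao, Quon; lost to Xu, Novak, Dube, Ferri.
That is 3 wins.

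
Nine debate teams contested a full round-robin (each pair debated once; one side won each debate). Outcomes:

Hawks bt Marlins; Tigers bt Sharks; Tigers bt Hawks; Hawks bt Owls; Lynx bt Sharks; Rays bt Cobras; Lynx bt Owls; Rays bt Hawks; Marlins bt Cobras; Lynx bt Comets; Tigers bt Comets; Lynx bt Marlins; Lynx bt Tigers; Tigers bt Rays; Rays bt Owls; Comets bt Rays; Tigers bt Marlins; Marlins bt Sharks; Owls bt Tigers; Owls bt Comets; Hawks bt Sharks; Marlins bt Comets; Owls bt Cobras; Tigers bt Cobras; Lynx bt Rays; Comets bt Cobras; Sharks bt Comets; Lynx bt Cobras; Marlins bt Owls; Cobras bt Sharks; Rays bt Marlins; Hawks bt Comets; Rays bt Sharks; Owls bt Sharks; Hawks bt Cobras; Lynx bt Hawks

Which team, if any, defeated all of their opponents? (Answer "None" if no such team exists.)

Lynx

Lynx has 8 wins out of 8 opponents — a perfect record.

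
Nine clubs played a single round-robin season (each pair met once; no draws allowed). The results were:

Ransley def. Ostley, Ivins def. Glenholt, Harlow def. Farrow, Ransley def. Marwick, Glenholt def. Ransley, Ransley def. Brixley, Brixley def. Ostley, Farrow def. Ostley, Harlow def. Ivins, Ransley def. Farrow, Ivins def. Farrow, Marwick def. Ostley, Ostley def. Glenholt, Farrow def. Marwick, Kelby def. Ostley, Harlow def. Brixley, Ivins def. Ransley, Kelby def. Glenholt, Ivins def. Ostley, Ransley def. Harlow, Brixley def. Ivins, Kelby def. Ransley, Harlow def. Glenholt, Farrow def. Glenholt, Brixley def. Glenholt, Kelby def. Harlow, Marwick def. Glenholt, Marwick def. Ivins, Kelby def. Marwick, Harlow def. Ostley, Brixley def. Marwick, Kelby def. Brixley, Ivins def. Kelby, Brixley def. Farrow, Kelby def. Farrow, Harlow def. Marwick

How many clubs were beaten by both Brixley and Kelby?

Brixley beat: Ivins, Ostley, Glenholt, Marwick, Farrow.
Kelby beat: Harlow, Ostley, Ransley, Glenholt, Brixley, Marwick, Farrow.
Both beat: Ostley, Glenholt, Marwick, Farrow — 4.

4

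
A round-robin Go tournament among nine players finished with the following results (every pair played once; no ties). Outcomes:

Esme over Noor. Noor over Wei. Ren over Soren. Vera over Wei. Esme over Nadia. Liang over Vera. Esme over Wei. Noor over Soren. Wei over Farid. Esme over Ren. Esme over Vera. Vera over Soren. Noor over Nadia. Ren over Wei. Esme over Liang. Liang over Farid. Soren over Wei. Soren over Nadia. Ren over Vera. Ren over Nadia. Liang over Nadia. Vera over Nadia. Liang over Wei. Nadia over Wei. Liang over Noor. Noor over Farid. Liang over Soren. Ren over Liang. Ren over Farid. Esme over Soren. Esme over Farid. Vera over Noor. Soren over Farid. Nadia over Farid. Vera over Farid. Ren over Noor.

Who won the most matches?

Esme

Win totals: Vera 5, Liang 6, Noor 4, Nadia 2, Farid 0, Soren 3, Wei 1, Ren 7, Esme 8.
Esme leads with 8 wins (next highest: 7).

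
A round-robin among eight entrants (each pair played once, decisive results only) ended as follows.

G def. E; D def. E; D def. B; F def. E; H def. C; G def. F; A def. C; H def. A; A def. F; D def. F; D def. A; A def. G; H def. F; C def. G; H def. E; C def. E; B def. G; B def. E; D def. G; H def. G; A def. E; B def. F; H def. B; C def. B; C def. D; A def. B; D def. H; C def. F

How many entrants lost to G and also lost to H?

2

G beat: E, F.
H beat: A, B, C, E, F, G.
Both beat: E, F — 2.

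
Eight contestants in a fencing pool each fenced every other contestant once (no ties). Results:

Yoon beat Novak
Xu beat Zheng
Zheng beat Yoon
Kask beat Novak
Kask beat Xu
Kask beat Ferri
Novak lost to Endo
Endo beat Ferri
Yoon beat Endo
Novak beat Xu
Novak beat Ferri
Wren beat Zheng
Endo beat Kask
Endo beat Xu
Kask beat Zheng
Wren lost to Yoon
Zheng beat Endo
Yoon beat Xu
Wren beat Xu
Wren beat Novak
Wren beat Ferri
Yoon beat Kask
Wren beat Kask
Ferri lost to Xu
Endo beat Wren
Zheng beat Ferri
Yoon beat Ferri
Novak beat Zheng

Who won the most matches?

Yoon

Win totals: Ferri 0, Kask 4, Zheng 3, Endo 5, Novak 3, Yoon 6, Xu 2, Wren 5.
Yoon leads with 6 wins (next highest: 5).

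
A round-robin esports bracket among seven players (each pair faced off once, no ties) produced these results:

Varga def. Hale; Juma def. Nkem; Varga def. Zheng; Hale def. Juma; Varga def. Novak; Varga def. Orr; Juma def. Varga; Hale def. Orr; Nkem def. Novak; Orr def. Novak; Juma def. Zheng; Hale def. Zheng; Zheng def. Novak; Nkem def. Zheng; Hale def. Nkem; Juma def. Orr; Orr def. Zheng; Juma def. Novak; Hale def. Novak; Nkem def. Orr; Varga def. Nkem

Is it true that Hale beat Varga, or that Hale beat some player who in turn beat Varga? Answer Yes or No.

Yes

Hale did not beat Varga directly.
Hale beat Novak, Juma, Nkem, Orr, Zheng. Of those, Juma beat Varga.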